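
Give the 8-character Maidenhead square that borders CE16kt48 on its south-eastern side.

CE16kt57

Longitude extended square 4; +1 → 5.
Latitude extended square 8; −1 → 7.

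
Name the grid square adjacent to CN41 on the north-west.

CN32

Longitude square 4; −1 → 3.
Latitude square 1; +1 → 2.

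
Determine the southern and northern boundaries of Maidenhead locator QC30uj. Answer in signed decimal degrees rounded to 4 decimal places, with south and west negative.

-69.6250, -69.5833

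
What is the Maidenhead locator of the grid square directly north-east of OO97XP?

PO07aq

Longitude subsquare x = 23; +1 → 24, wraps to 0 = a, carry into square.
Longitude square 9; +1 → 10, wraps to 0, carry into field.
Longitude field O = 14; +1 → 15 = P.
Latitude subsquare p = 15; +1 → 16 = q.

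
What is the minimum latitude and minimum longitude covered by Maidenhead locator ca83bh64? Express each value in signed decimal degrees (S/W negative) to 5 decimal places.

Field C=2, A=0: +2·20° lon, +0·10° lat → SW at lon -140°, lat -90°.
Square 8, 3: +8·2° lon, +3·1° lat → SW at lon -124°, lat -87°.
Subsquare b=1, h=7: +1·0.0833333° lon, +7·0.0416667° lat → SW at lon -123.917°, lat -86.7083°.
Extended square 6, 4: +6·0.00833333° lon, +4·0.00416667° lat → SW at lon -123.867°, lat -86.6917°.
latitude -86.69167, longitude -123.86667.

-86.69167, -123.86667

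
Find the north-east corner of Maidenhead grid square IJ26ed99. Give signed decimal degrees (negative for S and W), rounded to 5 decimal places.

6.16667, -15.58333

Field I=8, J=9: +8·20° lon, +9·10° lat → SW at lon -20°, lat 0°.
Square 2, 6: +2·2° lon, +6·1° lat → SW at lon -16°, lat 6°.
Subsquare e=4, d=3: +4·0.0833333° lon, +3·0.0416667° lat → SW at lon -15.6667°, lat 6.125°.
Extended square 9, 9: +9·0.00833333° lon, +9·0.00416667° lat → SW at lon -15.5917°, lat 6.1625°.
Cell spans 0.00833333° lon × 0.00416667° lat. NE corner is SW corner plus one full cell.
latitude 6.16667, longitude -15.58333.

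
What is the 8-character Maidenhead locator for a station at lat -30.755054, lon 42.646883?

LF19hf78

Shift to the Maidenhead origin (180°W, 90°S): lon 222.64688, lat 59.24495.
Field: 222.64688/20 → 11 → L, 59.24495/10 → 5 → F; chars LF.
Square: 2.64688/2 → 1, 9.24495/1 → 9; chars 19.
Subsquare: 0.64688/0.0833333 → 7 → h, 0.24495/0.0416667 → 5 → f; chars hf.
Extended square: 0.06355/0.00833333 → 7, 0.03661/0.00416667 → 8; chars 78.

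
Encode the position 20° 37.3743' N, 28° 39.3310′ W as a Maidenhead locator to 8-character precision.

Offset from 180°W / 90°S: lon 151.34448°, lat 110.62291°.
Field: 151.34448/20 → 7 → H, 110.62291/10 → 11 → L; chars HL.
Square: 11.34448/2 → 5, 0.62291/1 → 0; chars 50.
Subsquare: 1.34448/0.0833333 → 16 → q, 0.62291/0.0416667 → 14 → o; chars qo.
Extended square: 0.01115/0.00833333 → 1, 0.03957/0.00416667 → 9; chars 19.

HL50qo19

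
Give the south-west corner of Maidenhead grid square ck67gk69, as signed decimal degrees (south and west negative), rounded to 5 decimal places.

17.45417, -127.45000

Field C=2, K=10: +2·20° lon, +10·10° lat → SW at lon -140°, lat 10°.
Square 6, 7: +6·2° lon, +7·1° lat → SW at lon -128°, lat 17°.
Subsquare g=6, k=10: +6·0.0833333° lon, +10·0.0416667° lat → SW at lon -127.5°, lat 17.4167°.
Extended square 6, 9: +6·0.00833333° lon, +9·0.00416667° lat → SW at lon -127.45°, lat 17.4542°.
latitude 17.45417, longitude -127.45000.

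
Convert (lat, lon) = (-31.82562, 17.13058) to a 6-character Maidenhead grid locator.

Add 180° to longitude and 90° to latitude: 197.1306, 58.1744.
Field: lon ⌊197.1306/20⌋ = 9 → J; lat ⌊58.1744/10⌋ = 5 → F.
Square: lon ⌊17.1306/2⌋ = 8; lat ⌊8.1744/1⌋ = 8.
Subsquare: lon ⌊1.1306/0.0833333⌋ = 13 → n; lat ⌊0.1744/0.0416667⌋ = 4 → e.

JF88ne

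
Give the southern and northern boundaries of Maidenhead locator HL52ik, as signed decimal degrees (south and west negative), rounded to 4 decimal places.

22.4167, 22.4583

Field H=7, L=11: +7·20° lon, +11·10° lat → SW at lon -40°, lat 20°.
Square 5, 2: +5·2° lon, +2·1° lat → SW at lon -30°, lat 22°.
Subsquare i=8, k=10: +8·0.0833333° lon, +10·0.0416667° lat → SW at lon -29.3333°, lat 22.4167°.
Cell spans 0.0833333° lon × 0.0416667° lat.
south 22.4167, north 22.4583.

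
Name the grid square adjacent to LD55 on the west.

Longitude square 5; −1 → 4.
The latitude characters are unchanged.

LD45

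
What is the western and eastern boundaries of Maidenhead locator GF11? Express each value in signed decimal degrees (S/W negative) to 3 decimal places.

-58.000, -56.000

Field G=6, F=5: +6·20° lon, +5·10° lat → SW at lon -60°, lat -40°.
Square 1, 1: +1·2° lon, +1·1° lat → SW at lon -58°, lat -39°.
Cell spans 2° lon × 1° lat.
west -58.000, east -56.000.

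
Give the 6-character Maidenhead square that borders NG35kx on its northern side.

Latitude subsquare x = 23; +1 → 24, wraps to 0 = a, carry into square.
Latitude square 5; +1 → 6.
The longitude characters are unchanged.

NG36ka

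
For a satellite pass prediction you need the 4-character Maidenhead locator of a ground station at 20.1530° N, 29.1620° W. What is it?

HL50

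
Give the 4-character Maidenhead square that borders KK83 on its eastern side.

Longitude square 8; +1 → 9.
The latitude characters are unchanged.

KK93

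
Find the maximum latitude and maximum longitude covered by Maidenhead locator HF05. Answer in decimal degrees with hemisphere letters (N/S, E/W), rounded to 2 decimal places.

Field H=7, F=5: +7·20° lon, +5·10° lat → SW at lon -40°, lat -40°.
Square 0, 5: +0·2° lon, +5·1° lat → SW at lon -40°, lat -35°.
Cell spans 2° lon × 1° lat. NE corner is SW corner plus one full cell.
latitude 34.00° S, longitude 38.00° W.

34.00° S, 38.00° W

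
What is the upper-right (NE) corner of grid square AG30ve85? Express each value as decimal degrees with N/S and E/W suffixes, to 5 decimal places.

29.80833° S, 172.17500° W

Field A=0, G=6: +0·20° lon, +6·10° lat → SW at lon -180°, lat -30°.
Square 3, 0: +3·2° lon, +0·1° lat → SW at lon -174°, lat -30°.
Subsquare v=21, e=4: +21·0.0833333° lon, +4·0.0416667° lat → SW at lon -172.25°, lat -29.8333°.
Extended square 8, 5: +8·0.00833333° lon, +5·0.00416667° lat → SW at lon -172.183°, lat -29.8125°.
Cell spans 0.00833333° lon × 0.00416667° lat. NE corner is SW corner plus one full cell.
latitude 29.80833° S, longitude 172.17500° W.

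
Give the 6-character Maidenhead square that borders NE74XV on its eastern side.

NE84av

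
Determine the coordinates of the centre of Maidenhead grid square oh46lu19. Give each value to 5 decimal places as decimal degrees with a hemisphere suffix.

13.12708° S, 108.92917° E

Field O=14, H=7: +14·20° lon, +7·10° lat → SW at lon 100°, lat -20°.
Square 4, 6: +4·2° lon, +6·1° lat → SW at lon 108°, lat -14°.
Subsquare l=11, u=20: +11·0.0833333° lon, +20·0.0416667° lat → SW at lon 108.917°, lat -13.1667°.
Extended square 1, 9: +1·0.00833333° lon, +9·0.00416667° lat → SW at lon 108.925°, lat -13.1292°.
Cell spans 0.00833333° lon × 0.00416667° lat. Centre is SW corner plus half of each.
latitude 13.12708° S, longitude 108.92917° E.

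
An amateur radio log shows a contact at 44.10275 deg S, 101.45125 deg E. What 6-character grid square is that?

Offset from 180°W / 90°S: lon 281.4513°, lat 45.8972°.
Field (20°×10°, letters A–R): 281.4513/20 → 14 → O, 45.8972/10 → 4 → E; chars OE.
Square (2°×1°, digits 0–9): 1.4513/2 → 0, 5.8972/1 → 5; chars 05.
Subsquare (5′×2.5′, letters a–x): 1.4513/0.0833333 → 17 → r, 0.8972/0.0416667 → 21 → v; chars rv.

OE05rv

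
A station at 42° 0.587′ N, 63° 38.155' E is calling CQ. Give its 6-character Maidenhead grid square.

Add 180° to longitude and 90° to latitude: 243.6359, 132.0098.
Field: 243.6359/20 → 12 → M, 132.0098/10 → 13 → N; chars MN.
Square: 3.6359/2 → 1, 2.0098/1 → 2; chars 12.
Subsquare: 1.6359/0.0833333 → 19 → t, 0.0098/0.0416667 → 0 → a; chars ta.

MN12ta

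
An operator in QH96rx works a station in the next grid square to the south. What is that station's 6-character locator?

QH96rw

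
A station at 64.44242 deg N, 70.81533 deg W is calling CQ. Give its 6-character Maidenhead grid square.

Add 180° to longitude and 90° to latitude: 109.1847, 154.4424.
Field: lon ⌊109.1847/20⌋ = 5 → F; lat ⌊154.4424/10⌋ = 15 → P.
Square: lon ⌊9.1847/2⌋ = 4; lat ⌊4.4424/1⌋ = 4.
Subsquare: lon ⌊1.1847/0.0833333⌋ = 14 → o; lat ⌊0.4424/0.0416667⌋ = 10 → k.

FP44ok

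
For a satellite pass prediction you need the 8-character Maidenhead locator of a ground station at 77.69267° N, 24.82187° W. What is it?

Shift to the Maidenhead origin (180°W, 90°S): lon 155.17813, lat 167.69267.
Field (20°×10°, letters A–R): 155.17813/20 → 7 → H, 167.69267/10 → 16 → Q; chars HQ.
Square (2°×1°, digits 0–9): 15.17813/2 → 7, 7.69267/1 → 7; chars 77.
Subsquare (5′×2.5′, letters a–x): 1.17813/0.0833333 → 14 → o, 0.69267/0.0416667 → 16 → q; chars oq.
Extended square (30″×15″, digits 0–9): 0.01146/0.00833333 → 1, 0.02600/0.00416667 → 6; chars 16.

HQ77oq16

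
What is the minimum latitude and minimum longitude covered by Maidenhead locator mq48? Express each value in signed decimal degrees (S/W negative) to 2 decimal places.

78.00, 68.00

Field M=12, Q=16: +12·20° lon, +16·10° lat → SW at lon 60°, lat 70°.
Square 4, 8: +4·2° lon, +8·1° lat → SW at lon 68°, lat 78°.
latitude 78.00, longitude 68.00.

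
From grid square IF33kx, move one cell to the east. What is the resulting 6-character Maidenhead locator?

Longitude subsquare k = 10; +1 → 11 = l.
The latitude characters are unchanged.

IF33lx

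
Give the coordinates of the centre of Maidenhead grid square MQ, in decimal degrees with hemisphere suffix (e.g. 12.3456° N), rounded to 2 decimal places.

75.00° N, 70.00° E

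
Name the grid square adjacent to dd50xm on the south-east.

DD60al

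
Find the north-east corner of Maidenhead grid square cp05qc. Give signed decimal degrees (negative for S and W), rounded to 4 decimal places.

65.1250, -138.5833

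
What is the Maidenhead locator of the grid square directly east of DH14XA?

Longitude subsquare x = 23; +1 → 24, wraps to 0 = a, carry into square.
Longitude square 1; +1 → 2.
The latitude characters are unchanged.

DH24aa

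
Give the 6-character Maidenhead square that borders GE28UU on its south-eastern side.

GE28vt

Longitude subsquare u = 20; +1 → 21 = v.
Latitude subsquare u = 20; −1 → 19 = t.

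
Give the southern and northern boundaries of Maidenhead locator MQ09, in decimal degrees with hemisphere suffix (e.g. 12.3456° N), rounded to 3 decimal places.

79.000° N, 80.000° N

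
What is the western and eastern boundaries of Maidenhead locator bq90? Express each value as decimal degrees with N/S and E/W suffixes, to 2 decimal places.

Field B=1, Q=16: +1·20° lon, +16·10° lat → SW at lon -160°, lat 70°.
Square 9, 0: +9·2° lon, +0·1° lat → SW at lon -142°, lat 70°.
Cell spans 2° lon × 1° lat.
west 142.00° W, east 140.00° W.

142.00° W, 140.00° W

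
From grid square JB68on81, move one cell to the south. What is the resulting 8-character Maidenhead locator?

JB68on80

Latitude extended square 1; −1 → 0.
The longitude characters are unchanged.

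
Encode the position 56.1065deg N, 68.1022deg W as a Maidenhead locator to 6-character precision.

FO56wc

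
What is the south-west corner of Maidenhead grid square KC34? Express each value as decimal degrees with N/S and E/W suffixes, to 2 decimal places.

Field K=10, C=2: +10·20° lon, +2·10° lat → SW at lon 20°, lat -70°.
Square 3, 4: +3·2° lon, +4·1° lat → SW at lon 26°, lat -66°.
latitude 66.00° S, longitude 26.00° E.

66.00° S, 26.00° E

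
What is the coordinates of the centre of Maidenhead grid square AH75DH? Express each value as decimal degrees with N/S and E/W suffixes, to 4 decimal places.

14.6875° S, 165.7083° W

Field A=0, H=7: +0·20° lon, +7·10° lat → SW at lon -180°, lat -20°.
Square 7, 5: +7·2° lon, +5·1° lat → SW at lon -166°, lat -15°.
Subsquare d=3, h=7: +3·0.0833333° lon, +7·0.0416667° lat → SW at lon -165.75°, lat -14.7083°.
Cell spans 0.0833333° lon × 0.0416667° lat. Centre is SW corner plus half of each.
latitude 14.6875° S, longitude 165.7083° W.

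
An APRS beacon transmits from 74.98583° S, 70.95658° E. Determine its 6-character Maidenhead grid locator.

MB55la

Add 180° to longitude and 90° to latitude: 250.9566, 15.0142.
Field (20°×10°, letters A–R): 250.9566/20 → 12 → M, 15.0142/10 → 1 → B; chars MB.
Square (2°×1°, digits 0–9): 10.9566/2 → 5, 5.0142/1 → 5; chars 55.
Subsquare (5′×2.5′, letters a–x): 0.9566/0.0833333 → 11 → l, 0.0142/0.0416667 → 0 → a; chars la.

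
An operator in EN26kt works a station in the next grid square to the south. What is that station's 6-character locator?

EN26ks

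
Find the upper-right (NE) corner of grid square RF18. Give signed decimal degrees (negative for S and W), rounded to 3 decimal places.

Field R=17, F=5: +17·20° lon, +5·10° lat → SW at lon 160°, lat -40°.
Square 1, 8: +1·2° lon, +8·1° lat → SW at lon 162°, lat -32°.
Cell spans 2° lon × 1° lat. NE corner is SW corner plus one full cell.
latitude -31.000, longitude 164.000.

-31.000, 164.000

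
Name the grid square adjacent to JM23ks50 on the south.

Latitude extended square 0; −1 → -1, wraps to 9, carry into subsquare.
Latitude subsquare s = 18; −1 → 17 = r.
The longitude characters are unchanged.

JM23kr59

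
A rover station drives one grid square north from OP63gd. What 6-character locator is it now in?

OP63ge

Latitude subsquare d = 3; +1 → 4 = e.
The longitude characters are unchanged.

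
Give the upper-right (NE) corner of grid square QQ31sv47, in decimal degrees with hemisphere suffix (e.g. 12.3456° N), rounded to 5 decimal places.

Field Q=16, Q=16: +16·20° lon, +16·10° lat → SW at lon 140°, lat 70°.
Square 3, 1: +3·2° lon, +1·1° lat → SW at lon 146°, lat 71°.
Subsquare s=18, v=21: +18·0.0833333° lon, +21·0.0416667° lat → SW at lon 147.5°, lat 71.875°.
Extended square 4, 7: +4·0.00833333° lon, +7·0.00416667° lat → SW at lon 147.533°, lat 71.9042°.
Cell spans 0.00833333° lon × 0.00416667° lat. NE corner is SW corner plus one full cell.
latitude 71.90833° N, longitude 147.54167° E.

71.90833° N, 147.54167° E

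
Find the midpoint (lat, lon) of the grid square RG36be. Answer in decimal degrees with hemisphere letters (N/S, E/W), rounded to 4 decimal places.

Field R=17, G=6: +17·20° lon, +6·10° lat → SW at lon 160°, lat -30°.
Square 3, 6: +3·2° lon, +6·1° lat → SW at lon 166°, lat -24°.
Subsquare b=1, e=4: +1·0.0833333° lon, +4·0.0416667° lat → SW at lon 166.083°, lat -23.8333°.
Cell spans 0.0833333° lon × 0.0416667° lat. Centre is SW corner plus half of each.
latitude 23.8125° S, longitude 166.1250° E.

23.8125° S, 166.1250° E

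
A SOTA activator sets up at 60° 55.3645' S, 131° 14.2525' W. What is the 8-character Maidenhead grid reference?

CC49jb18

Add 180° to longitude and 90° to latitude: 48.76246, 29.07726.
Field (20°×10°, letters A–R): lon ⌊48.76246/20⌋ = 2 → C; lat ⌊29.07726/10⌋ = 2 → C.
Square (2°×1°, digits 0–9): lon ⌊8.76246/2⌋ = 4; lat ⌊9.07726/1⌋ = 9.
Subsquare (5′×2.5′, letters a–x): lon ⌊0.76246/0.0833333⌋ = 9 → j; lat ⌊0.07726/0.0416667⌋ = 1 → b.
Extended square (30″×15″, digits 0–9): lon ⌊0.01246/0.00833333⌋ = 1; lat ⌊0.03559/0.00416667⌋ = 8.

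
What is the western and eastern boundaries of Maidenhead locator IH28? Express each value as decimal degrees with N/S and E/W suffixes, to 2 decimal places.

16.00° W, 14.00° W

Field I=8, H=7: +8·20° lon, +7·10° lat → SW at lon -20°, lat -20°.
Square 2, 8: +2·2° lon, +8·1° lat → SW at lon -16°, lat -12°.
Cell spans 2° lon × 1° lat.
west 16.00° W, east 14.00° W.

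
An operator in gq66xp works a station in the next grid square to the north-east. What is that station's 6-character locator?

Longitude subsquare x = 23; +1 → 24, wraps to 0 = a, carry into square.
Longitude square 6; +1 → 7.
Latitude subsquare p = 15; +1 → 16 = q.

GQ76aq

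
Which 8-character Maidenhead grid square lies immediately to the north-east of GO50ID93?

Longitude extended square 9; +1 → 10, wraps to 0, carry into subsquare.
Longitude subsquare i = 8; +1 → 9 = j.
Latitude extended square 3; +1 → 4.

GO50jd04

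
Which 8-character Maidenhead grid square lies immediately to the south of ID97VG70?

Latitude extended square 0; −1 → -1, wraps to 9, carry into subsquare.
Latitude subsquare g = 6; −1 → 5 = f.
The longitude characters are unchanged.

ID97vf79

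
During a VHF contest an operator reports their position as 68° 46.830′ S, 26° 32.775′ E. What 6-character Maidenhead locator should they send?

KC31gf

Offset from 180°W / 90°S: lon 206.5462°, lat 21.2195°.
Field: 206.5462/20 → 10 → K, 21.2195/10 → 2 → C; chars KC.
Square: 6.5462/2 → 3, 1.2195/1 → 1; chars 31.
Subsquare: 0.5462/0.0833333 → 6 → g, 0.2195/0.0416667 → 5 → f; chars gf.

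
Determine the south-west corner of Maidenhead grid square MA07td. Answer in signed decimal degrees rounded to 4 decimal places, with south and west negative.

Field M=12, A=0: +12·20° lon, +0·10° lat → SW at lon 60°, lat -90°.
Square 0, 7: +0·2° lon, +7·1° lat → SW at lon 60°, lat -83°.
Subsquare t=19, d=3: +19·0.0833333° lon, +3·0.0416667° lat → SW at lon 61.5833°, lat -82.875°.
latitude -82.8750, longitude 61.5833.

-82.8750, 61.5833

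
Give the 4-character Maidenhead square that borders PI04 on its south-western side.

OI93

Longitude square 0; −1 → -1, wraps to 9, carry into field.
Longitude field P = 15; −1 → 14 = O.
Latitude square 4; −1 → 3.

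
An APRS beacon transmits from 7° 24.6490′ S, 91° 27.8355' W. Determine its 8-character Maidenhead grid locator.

Add 180° to longitude and 90° to latitude: 88.53607, 82.58918.
Field: 88.53607/20 → 4 → E, 82.58918/10 → 8 → I; chars EI.
Square: 8.53607/2 → 4, 2.58918/1 → 2; chars 42.
Subsquare: 0.53607/0.0833333 → 6 → g, 0.58918/0.0416667 → 14 → o; chars go.
Extended square: 0.03607/0.00833333 → 4, 0.00585/0.00416667 → 1; chars 41.

EI42go41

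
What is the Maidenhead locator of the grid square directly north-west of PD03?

OD94

Longitude square 0; −1 → -1, wraps to 9, carry into field.
Longitude field P = 15; −1 → 14 = O.
Latitude square 3; +1 → 4.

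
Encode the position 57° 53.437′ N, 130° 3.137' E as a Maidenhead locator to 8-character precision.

Offset from 180°W / 90°S: lon 310.05228°, lat 147.89062°.
Field: 310.05228/20 → 15 → P, 147.89062/10 → 14 → O; chars PO.
Square: 10.05228/2 → 5, 7.89062/1 → 7; chars 57.
Subsquare: 0.05228/0.0833333 → 0 → a, 0.89062/0.0416667 → 21 → v; chars av.
Extended square: 0.05228/0.00833333 → 6, 0.01562/0.00416667 → 3; chars 63.

PO57av63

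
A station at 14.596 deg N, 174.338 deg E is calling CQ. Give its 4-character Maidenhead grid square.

Offset from 180°W / 90°S: lon 354.34°, lat 104.60°.
Field: lon ⌊354.34/20⌋ = 17 → R; lat ⌊104.60/10⌋ = 10 → K.
Square: lon ⌊14.34/2⌋ = 7; lat ⌊4.60/1⌋ = 4.

RK74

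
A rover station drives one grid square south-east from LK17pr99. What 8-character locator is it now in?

Longitude extended square 9; +1 → 10, wraps to 0, carry into subsquare.
Longitude subsquare p = 15; +1 → 16 = q.
Latitude extended square 9; −1 → 8.

LK17qr08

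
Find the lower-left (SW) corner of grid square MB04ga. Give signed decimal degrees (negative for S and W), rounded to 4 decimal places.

Field M=12, B=1: +12·20° lon, +1·10° lat → SW at lon 60°, lat -80°.
Square 0, 4: +0·2° lon, +4·1° lat → SW at lon 60°, lat -76°.
Subsquare g=6, a=0: +6·0.0833333° lon, +0·0.0416667° lat → SW at lon 60.5°, lat -76°.
latitude -76.0000, longitude 60.5000.

-76.0000, 60.5000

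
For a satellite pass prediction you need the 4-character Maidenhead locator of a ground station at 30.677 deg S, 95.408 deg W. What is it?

Add 180° to longitude and 90° to latitude: 84.59, 59.32.
Field: lon ⌊84.59/20⌋ = 4 → E; lat ⌊59.32/10⌋ = 5 → F.
Square: lon ⌊4.59/2⌋ = 2; lat ⌊9.32/1⌋ = 9.

EF29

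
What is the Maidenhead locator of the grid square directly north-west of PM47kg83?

Longitude extended square 8; −1 → 7.
Latitude extended square 3; +1 → 4.

PM47kg74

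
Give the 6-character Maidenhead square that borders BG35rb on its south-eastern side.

BG35sa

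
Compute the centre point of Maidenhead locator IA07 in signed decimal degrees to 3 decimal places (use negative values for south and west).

Field I=8, A=0: +8·20° lon, +0·10° lat → SW at lon -20°, lat -90°.
Square 0, 7: +0·2° lon, +7·1° lat → SW at lon -20°, lat -83°.
Cell spans 2° lon × 1° lat. Centre is SW corner plus half of each.
latitude -82.500, longitude -19.000.

-82.500, -19.000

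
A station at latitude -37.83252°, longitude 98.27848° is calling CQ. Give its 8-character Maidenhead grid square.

NF92de30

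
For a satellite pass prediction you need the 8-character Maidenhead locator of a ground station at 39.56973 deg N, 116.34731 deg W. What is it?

Shift to the Maidenhead origin (180°W, 90°S): lon 63.65269, lat 129.56973.
Field (20°×10°, letters A–R): lon ⌊63.65269/20⌋ = 3 → D; lat ⌊129.56973/10⌋ = 12 → M.
Square (2°×1°, digits 0–9): lon ⌊3.65269/2⌋ = 1; lat ⌊9.56973/1⌋ = 9.
Subsquare (5′×2.5′, letters a–x): lon ⌊1.65269/0.0833333⌋ = 19 → t; lat ⌊0.56973/0.0416667⌋ = 13 → n.
Extended square (30″×15″, digits 0–9): lon ⌊0.06936/0.00833333⌋ = 8; lat ⌊0.02806/0.00416667⌋ = 6.

DM19tn86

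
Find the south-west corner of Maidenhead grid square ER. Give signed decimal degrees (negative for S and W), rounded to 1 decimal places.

Field E=4, R=17: +4·20° lon, +17·10° lat → SW at lon -100°, lat 80°.
latitude 80.0, longitude -100.0.

80.0, -100.0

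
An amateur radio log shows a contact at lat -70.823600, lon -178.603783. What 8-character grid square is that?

Offset from 180°W / 90°S: lon 1.39622°, lat 19.17640°.
Field (20°×10°, letters A–R): 1.39622/20 → 0 → A, 19.17640/10 → 1 → B; chars AB.
Square (2°×1°, digits 0–9): 1.39622/2 → 0, 9.17640/1 → 9; chars 09.
Subsquare (5′×2.5′, letters a–x): 1.39622/0.0833333 → 16 → q, 0.17640/0.0416667 → 4 → e; chars qe.
Extended square (30″×15″, digits 0–9): 0.06288/0.00833333 → 7, 0.00973/0.00416667 → 2; chars 72.

AB09qe72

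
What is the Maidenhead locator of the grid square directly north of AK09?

Latitude square 9; +1 → 10, wraps to 0, carry into field.
Latitude field K = 10; +1 → 11 = L.
The longitude characters are unchanged.

AL00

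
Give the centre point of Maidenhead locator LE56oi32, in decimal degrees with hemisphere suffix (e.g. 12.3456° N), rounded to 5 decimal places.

Field L=11, E=4: +11·20° lon, +4·10° lat → SW at lon 40°, lat -50°.
Square 5, 6: +5·2° lon, +6·1° lat → SW at lon 50°, lat -44°.
Subsquare o=14, i=8: +14·0.0833333° lon, +8·0.0416667° lat → SW at lon 51.1667°, lat -43.6667°.
Extended square 3, 2: +3·0.00833333° lon, +2·0.00416667° lat → SW at lon 51.1917°, lat -43.6583°.
Cell spans 0.00833333° lon × 0.00416667° lat. Centre is SW corner plus half of each.
latitude 43.65625° S, longitude 51.19583° E.

43.65625° S, 51.19583° E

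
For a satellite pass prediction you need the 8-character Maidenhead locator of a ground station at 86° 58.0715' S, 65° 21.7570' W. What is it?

FA73ha67

Shift to the Maidenhead origin (180°W, 90°S): lon 114.63738, lat 3.03214.
Field: 114.63738/20 → 5 → F, 3.03214/10 → 0 → A; chars FA.
Square: 14.63738/2 → 7, 3.03214/1 → 3; chars 73.
Subsquare: 0.63738/0.0833333 → 7 → h, 0.03214/0.0416667 → 0 → a; chars ha.
Extended square: 0.05405/0.00833333 → 6, 0.03214/0.00416667 → 7; chars 67.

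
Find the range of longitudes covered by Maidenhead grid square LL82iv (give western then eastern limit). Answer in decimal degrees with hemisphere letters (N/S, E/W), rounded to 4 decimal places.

56.6667° E, 56.7500° E

Field L=11, L=11: +11·20° lon, +11·10° lat → SW at lon 40°, lat 20°.
Square 8, 2: +8·2° lon, +2·1° lat → SW at lon 56°, lat 22°.
Subsquare i=8, v=21: +8·0.0833333° lon, +21·0.0416667° lat → SW at lon 56.6667°, lat 22.875°.
Cell spans 0.0833333° lon × 0.0416667° lat.
west 56.6667° E, east 56.7500° E.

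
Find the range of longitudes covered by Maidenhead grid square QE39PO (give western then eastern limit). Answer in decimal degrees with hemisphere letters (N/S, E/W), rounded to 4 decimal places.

147.2500° E, 147.3333° E

Field Q=16, E=4: +16·20° lon, +4·10° lat → SW at lon 140°, lat -50°.
Square 3, 9: +3·2° lon, +9·1° lat → SW at lon 146°, lat -41°.
Subsquare p=15, o=14: +15·0.0833333° lon, +14·0.0416667° lat → SW at lon 147.25°, lat -40.4167°.
Cell spans 0.0833333° lon × 0.0416667° lat.
west 147.2500° E, east 147.3333° E.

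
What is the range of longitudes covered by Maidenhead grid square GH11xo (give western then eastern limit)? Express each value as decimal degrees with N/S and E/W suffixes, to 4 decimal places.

56.0833° W, 56.0000° W

Field G=6, H=7: +6·20° lon, +7·10° lat → SW at lon -60°, lat -20°.
Square 1, 1: +1·2° lon, +1·1° lat → SW at lon -58°, lat -19°.
Subsquare x=23, o=14: +23·0.0833333° lon, +14·0.0416667° lat → SW at lon -56.0833°, lat -18.4167°.
Cell spans 0.0833333° lon × 0.0416667° lat.
west 56.0833° W, east 56.0000° W.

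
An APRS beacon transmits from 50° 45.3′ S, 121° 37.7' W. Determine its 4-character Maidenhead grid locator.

CD99

Offset from 180°W / 90°S: lon 58.37°, lat 39.24°.
Field: lon ⌊58.37/20⌋ = 2 → C; lat ⌊39.24/10⌋ = 3 → D.
Square: lon ⌊18.37/2⌋ = 9; lat ⌊9.24/1⌋ = 9.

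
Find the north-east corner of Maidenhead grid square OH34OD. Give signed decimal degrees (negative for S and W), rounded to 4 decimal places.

-15.8333, 107.2500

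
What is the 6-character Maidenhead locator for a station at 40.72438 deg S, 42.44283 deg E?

Shift to the Maidenhead origin (180°W, 90°S): lon 222.4428, lat 49.2756.
Field: 222.4428/20 → 11 → L, 49.2756/10 → 4 → E; chars LE.
Square: 2.4428/2 → 1, 9.2756/1 → 9; chars 19.
Subsquare: 0.4428/0.0833333 → 5 → f, 0.2756/0.0416667 → 6 → g; chars fg.

LE19fg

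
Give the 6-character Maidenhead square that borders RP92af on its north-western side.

RP82xg

Longitude subsquare a = 0; −1 → -1, wraps to 23 = x, carry into square.
Longitude square 9; −1 → 8.
Latitude subsquare f = 5; +1 → 6 = g.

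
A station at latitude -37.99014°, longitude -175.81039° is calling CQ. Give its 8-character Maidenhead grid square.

AF22ca22

Shift to the Maidenhead origin (180°W, 90°S): lon 4.18961, lat 52.00986.
Field: lon ⌊4.18961/20⌋ = 0 → A; lat ⌊52.00986/10⌋ = 5 → F.
Square: lon ⌊4.18961/2⌋ = 2; lat ⌊2.00986/1⌋ = 2.
Subsquare: lon ⌊0.18961/0.0833333⌋ = 2 → c; lat ⌊0.00986/0.0416667⌋ = 0 → a.
Extended square: lon ⌊0.02294/0.00833333⌋ = 2; lat ⌊0.00986/0.00416667⌋ = 2.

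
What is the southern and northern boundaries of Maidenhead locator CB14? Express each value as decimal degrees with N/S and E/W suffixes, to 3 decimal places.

Field C=2, B=1: +2·20° lon, +1·10° lat → SW at lon -140°, lat -80°.
Square 1, 4: +1·2° lon, +4·1° lat → SW at lon -138°, lat -76°.
Cell spans 2° lon × 1° lat.
south 76.000° S, north 75.000° S.

76.000° S, 75.000° S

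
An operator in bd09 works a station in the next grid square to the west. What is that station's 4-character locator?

AD99

Longitude square 0; −1 → -1, wraps to 9, carry into field.
Longitude field B = 1; −1 → 0 = A.
The latitude characters are unchanged.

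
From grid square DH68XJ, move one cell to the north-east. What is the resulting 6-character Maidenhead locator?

DH78ak

Longitude subsquare x = 23; +1 → 24, wraps to 0 = a, carry into square.
Longitude square 6; +1 → 7.
Latitude subsquare j = 9; +1 → 10 = k.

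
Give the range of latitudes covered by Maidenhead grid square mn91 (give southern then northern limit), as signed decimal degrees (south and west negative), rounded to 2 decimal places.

41.00, 42.00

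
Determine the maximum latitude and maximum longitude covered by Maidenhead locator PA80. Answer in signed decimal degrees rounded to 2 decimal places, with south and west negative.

-89.00, 138.00

Field P=15, A=0: +15·20° lon, +0·10° lat → SW at lon 120°, lat -90°.
Square 8, 0: +8·2° lon, +0·1° lat → SW at lon 136°, lat -90°.
Cell spans 2° lon × 1° lat. NE corner is SW corner plus one full cell.
latitude -89.00, longitude 138.00.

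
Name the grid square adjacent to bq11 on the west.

BQ01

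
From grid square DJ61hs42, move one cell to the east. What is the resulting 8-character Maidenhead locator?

Longitude extended square 4; +1 → 5.
The latitude characters are unchanged.

DJ61hs52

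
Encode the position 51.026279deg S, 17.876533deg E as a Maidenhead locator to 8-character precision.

Shift to the Maidenhead origin (180°W, 90°S): lon 197.87653, lat 38.97372.
Field: lon ⌊197.87653/20⌋ = 9 → J; lat ⌊38.97372/10⌋ = 3 → D.
Square: lon ⌊17.87653/2⌋ = 8; lat ⌊8.97372/1⌋ = 8.
Subsquare: lon ⌊1.87653/0.0833333⌋ = 22 → w; lat ⌊0.97372/0.0416667⌋ = 23 → x.
Extended square: lon ⌊0.04320/0.00833333⌋ = 5; lat ⌊0.01539/0.00416667⌋ = 3.

JD88wx53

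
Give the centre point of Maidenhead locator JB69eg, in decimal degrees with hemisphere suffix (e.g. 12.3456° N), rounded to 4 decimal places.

70.7292° S, 12.3750° E

Field J=9, B=1: +9·20° lon, +1·10° lat → SW at lon 0°, lat -80°.
Square 6, 9: +6·2° lon, +9·1° lat → SW at lon 12°, lat -71°.
Subsquare e=4, g=6: +4·0.0833333° lon, +6·0.0416667° lat → SW at lon 12.3333°, lat -70.75°.
Cell spans 0.0833333° lon × 0.0416667° lat. Centre is SW corner plus half of each.
latitude 70.7292° S, longitude 12.3750° E.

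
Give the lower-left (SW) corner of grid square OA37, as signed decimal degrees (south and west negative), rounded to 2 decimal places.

Field O=14, A=0: +14·20° lon, +0·10° lat → SW at lon 100°, lat -90°.
Square 3, 7: +3·2° lon, +7·1° lat → SW at lon 106°, lat -83°.
latitude -83.00, longitude 106.00.

-83.00, 106.00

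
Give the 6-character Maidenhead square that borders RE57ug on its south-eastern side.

RE57vf

Longitude subsquare u = 20; +1 → 21 = v.
Latitude subsquare g = 6; −1 → 5 = f.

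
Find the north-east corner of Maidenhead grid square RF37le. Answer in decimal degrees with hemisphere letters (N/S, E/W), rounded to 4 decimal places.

Field R=17, F=5: +17·20° lon, +5·10° lat → SW at lon 160°, lat -40°.
Square 3, 7: +3·2° lon, +7·1° lat → SW at lon 166°, lat -33°.
Subsquare l=11, e=4: +11·0.0833333° lon, +4·0.0416667° lat → SW at lon 166.917°, lat -32.8333°.
Cell spans 0.0833333° lon × 0.0416667° lat. NE corner is SW corner plus one full cell.
latitude 32.7917° S, longitude 167.0000° E.

32.7917° S, 167.0000° E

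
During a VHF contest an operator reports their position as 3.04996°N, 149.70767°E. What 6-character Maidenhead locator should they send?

Add 180° to longitude and 90° to latitude: 329.7077, 93.0500.
Field (20°×10°, letters A–R): lon ⌊329.7077/20⌋ = 16 → Q; lat ⌊93.0500/10⌋ = 9 → J.
Square (2°×1°, digits 0–9): lon ⌊9.7077/2⌋ = 4; lat ⌊3.0500/1⌋ = 3.
Subsquare (5′×2.5′, letters a–x): lon ⌊1.7077/0.0833333⌋ = 20 → u; lat ⌊0.0500/0.0416667⌋ = 1 → b.

QJ43ub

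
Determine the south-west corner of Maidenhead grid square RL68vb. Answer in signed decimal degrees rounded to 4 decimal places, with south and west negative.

Field R=17, L=11: +17·20° lon, +11·10° lat → SW at lon 160°, lat 20°.
Square 6, 8: +6·2° lon, +8·1° lat → SW at lon 172°, lat 28°.
Subsquare v=21, b=1: +21·0.0833333° lon, +1·0.0416667° lat → SW at lon 173.75°, lat 28.0417°.
latitude 28.0417, longitude 173.7500.

28.0417, 173.7500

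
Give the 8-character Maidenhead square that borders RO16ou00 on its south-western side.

RO16nt99

Longitude extended square 0; −1 → -1, wraps to 9, carry into subsquare.
Longitude subsquare o = 14; −1 → 13 = n.
Latitude extended square 0; −1 → -1, wraps to 9, carry into subsquare.
Latitude subsquare u = 20; −1 → 19 = t.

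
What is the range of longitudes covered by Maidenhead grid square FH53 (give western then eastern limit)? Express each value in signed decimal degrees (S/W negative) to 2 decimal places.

-70.00, -68.00

Field F=5, H=7: +5·20° lon, +7·10° lat → SW at lon -80°, lat -20°.
Square 5, 3: +5·2° lon, +3·1° lat → SW at lon -70°, lat -17°.
Cell spans 2° lon × 1° lat.
west -70.00, east -68.00.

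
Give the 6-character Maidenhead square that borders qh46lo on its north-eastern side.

Longitude subsquare l = 11; +1 → 12 = m.
Latitude subsquare o = 14; +1 → 15 = p.

QH46mp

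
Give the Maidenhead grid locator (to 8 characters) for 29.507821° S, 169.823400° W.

AG50cl18

Offset from 180°W / 90°S: lon 10.17660°, lat 60.49218°.
Field (20°×10°, letters A–R): lon ⌊10.17660/20⌋ = 0 → A; lat ⌊60.49218/10⌋ = 6 → G.
Square (2°×1°, digits 0–9): lon ⌊10.17660/2⌋ = 5; lat ⌊0.49218/1⌋ = 0.
Subsquare (5′×2.5′, letters a–x): lon ⌊0.17660/0.0833333⌋ = 2 → c; lat ⌊0.49218/0.0416667⌋ = 11 → l.
Extended square (30″×15″, digits 0–9): lon ⌊0.00993/0.00833333⌋ = 1; lat ⌊0.03385/0.00416667⌋ = 8.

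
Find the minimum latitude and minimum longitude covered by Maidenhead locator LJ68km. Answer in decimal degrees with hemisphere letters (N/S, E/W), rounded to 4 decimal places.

Field L=11, J=9: +11·20° lon, +9·10° lat → SW at lon 40°, lat 0°.
Square 6, 8: +6·2° lon, +8·1° lat → SW at lon 52°, lat 8°.
Subsquare k=10, m=12: +10·0.0833333° lon, +12·0.0416667° lat → SW at lon 52.8333°, lat 8.5°.
latitude 8.5000° N, longitude 52.8333° E.

8.5000° N, 52.8333° E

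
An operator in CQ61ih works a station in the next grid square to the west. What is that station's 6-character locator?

Longitude subsquare i = 8; −1 → 7 = h.
The latitude characters are unchanged.

CQ61hh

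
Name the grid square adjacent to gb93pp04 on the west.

GB93op94

Longitude extended square 0; −1 → -1, wraps to 9, carry into subsquare.
Longitude subsquare p = 15; −1 → 14 = o.
The latitude characters are unchanged.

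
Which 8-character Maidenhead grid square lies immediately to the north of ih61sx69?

IH62sa60

Latitude extended square 9; +1 → 10, wraps to 0, carry into subsquare.
Latitude subsquare x = 23; +1 → 24, wraps to 0 = a, carry into square.
Latitude square 1; +1 → 2.
The longitude characters are unchanged.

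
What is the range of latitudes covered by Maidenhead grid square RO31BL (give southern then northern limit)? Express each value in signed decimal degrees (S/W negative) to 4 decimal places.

51.4583, 51.5000

Field R=17, O=14: +17·20° lon, +14·10° lat → SW at lon 160°, lat 50°.
Square 3, 1: +3·2° lon, +1·1° lat → SW at lon 166°, lat 51°.
Subsquare b=1, l=11: +1·0.0833333° lon, +11·0.0416667° lat → SW at lon 166.083°, lat 51.4583°.
Cell spans 0.0833333° lon × 0.0416667° lat.
south 51.4583, north 51.5000.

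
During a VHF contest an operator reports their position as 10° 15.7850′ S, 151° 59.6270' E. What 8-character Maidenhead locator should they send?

Offset from 180°W / 90°S: lon 331.99378°, lat 79.73692°.
Field (20°×10°, letters A–R): 331.99378/20 → 16 → Q, 79.73692/10 → 7 → H; chars QH.
Square (2°×1°, digits 0–9): 11.99378/2 → 5, 9.73692/1 → 9; chars 59.
Subsquare (5′×2.5′, letters a–x): 1.99378/0.0833333 → 23 → x, 0.73692/0.0416667 → 17 → r; chars xr.
Extended square (30″×15″, digits 0–9): 0.07712/0.00833333 → 9, 0.02858/0.00416667 → 6; chars 96.

QH59xr96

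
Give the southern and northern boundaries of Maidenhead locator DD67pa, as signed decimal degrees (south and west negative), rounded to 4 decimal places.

Field D=3, D=3: +3·20° lon, +3·10° lat → SW at lon -120°, lat -60°.
Square 6, 7: +6·2° lon, +7·1° lat → SW at lon -108°, lat -53°.
Subsquare p=15, a=0: +15·0.0833333° lon, +0·0.0416667° lat → SW at lon -106.75°, lat -53°.
Cell spans 0.0833333° lon × 0.0416667° lat.
south -53.0000, north -52.9583.

-53.0000, -52.9583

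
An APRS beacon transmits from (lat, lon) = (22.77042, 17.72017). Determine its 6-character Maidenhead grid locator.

JL82us

Shift to the Maidenhead origin (180°W, 90°S): lon 197.7202, lat 112.7704.
Field: lon ⌊197.7202/20⌋ = 9 → J; lat ⌊112.7704/10⌋ = 11 → L.
Square: lon ⌊17.7202/2⌋ = 8; lat ⌊2.7704/1⌋ = 2.
Subsquare: lon ⌊1.7202/0.0833333⌋ = 20 → u; lat ⌊0.7704/0.0416667⌋ = 18 → s.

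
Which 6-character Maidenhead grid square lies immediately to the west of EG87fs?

Longitude subsquare f = 5; −1 → 4 = e.
The latitude characters are unchanged.

EG87es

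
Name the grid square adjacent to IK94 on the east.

Longitude square 9; +1 → 10, wraps to 0, carry into field.
Longitude field I = 8; +1 → 9 = J.
The latitude characters are unchanged.

JK04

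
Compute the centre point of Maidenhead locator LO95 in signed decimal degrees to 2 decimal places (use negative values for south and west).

55.50, 59.00

Field L=11, O=14: +11·20° lon, +14·10° lat → SW at lon 40°, lat 50°.
Square 9, 5: +9·2° lon, +5·1° lat → SW at lon 58°, lat 55°.
Cell spans 2° lon × 1° lat. Centre is SW corner plus half of each.
latitude 55.50, longitude 59.00.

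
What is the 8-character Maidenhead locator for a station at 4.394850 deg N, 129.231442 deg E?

Offset from 180°W / 90°S: lon 309.23144°, lat 94.39485°.
Field: lon ⌊309.23144/20⌋ = 15 → P; lat ⌊94.39485/10⌋ = 9 → J.
Square: lon ⌊9.23144/2⌋ = 4; lat ⌊4.39485/1⌋ = 4.
Subsquare: lon ⌊1.23144/0.0833333⌋ = 14 → o; lat ⌊0.39485/0.0416667⌋ = 9 → j.
Extended square: lon ⌊0.06478/0.00833333⌋ = 7; lat ⌊0.01985/0.00416667⌋ = 4.

PJ44oj74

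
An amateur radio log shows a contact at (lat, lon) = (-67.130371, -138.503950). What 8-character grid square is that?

CC02ru98

Shift to the Maidenhead origin (180°W, 90°S): lon 41.49605, lat 22.86963.
Field: 41.49605/20 → 2 → C, 22.86963/10 → 2 → C; chars CC.
Square: 1.49605/2 → 0, 2.86963/1 → 2; chars 02.
Subsquare: 1.49605/0.0833333 → 17 → r, 0.86963/0.0416667 → 20 → u; chars ru.
Extended square: 0.07938/0.00833333 → 9, 0.03630/0.00416667 → 8; chars 98.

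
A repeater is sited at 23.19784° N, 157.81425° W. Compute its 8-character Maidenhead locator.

BL13ce27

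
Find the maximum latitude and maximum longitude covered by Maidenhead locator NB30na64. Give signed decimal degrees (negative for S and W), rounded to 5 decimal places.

-79.97917, 87.14167

Field N=13, B=1: +13·20° lon, +1·10° lat → SW at lon 80°, lat -80°.
Square 3, 0: +3·2° lon, +0·1° lat → SW at lon 86°, lat -80°.
Subsquare n=13, a=0: +13·0.0833333° lon, +0·0.0416667° lat → SW at lon 87.0833°, lat -80°.
Extended square 6, 4: +6·0.00833333° lon, +4·0.00416667° lat → SW at lon 87.1333°, lat -79.9833°.
Cell spans 0.00833333° lon × 0.00416667° lat. NE corner is SW corner plus one full cell.
latitude -79.97917, longitude 87.14167.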